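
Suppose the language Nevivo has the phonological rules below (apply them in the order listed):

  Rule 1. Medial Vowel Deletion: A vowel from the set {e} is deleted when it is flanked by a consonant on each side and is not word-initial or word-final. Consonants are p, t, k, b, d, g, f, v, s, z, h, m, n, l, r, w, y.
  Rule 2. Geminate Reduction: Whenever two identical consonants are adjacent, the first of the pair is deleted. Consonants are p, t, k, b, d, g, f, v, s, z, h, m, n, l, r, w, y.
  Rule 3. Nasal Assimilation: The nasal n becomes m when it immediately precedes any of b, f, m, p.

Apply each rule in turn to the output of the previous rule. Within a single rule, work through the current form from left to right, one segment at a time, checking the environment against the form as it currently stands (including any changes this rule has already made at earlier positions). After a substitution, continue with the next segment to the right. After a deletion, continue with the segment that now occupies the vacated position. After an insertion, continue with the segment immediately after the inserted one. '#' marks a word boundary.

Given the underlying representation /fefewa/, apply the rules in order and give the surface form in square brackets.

[fwa]

Rule 1 Medial Vowel Deletion: [fefewa] → [ffwa]
Rule 2 Geminate Reduction: [ffwa] → [fwa]
Rule 3 Nasal Assimilation: no change — [fwa]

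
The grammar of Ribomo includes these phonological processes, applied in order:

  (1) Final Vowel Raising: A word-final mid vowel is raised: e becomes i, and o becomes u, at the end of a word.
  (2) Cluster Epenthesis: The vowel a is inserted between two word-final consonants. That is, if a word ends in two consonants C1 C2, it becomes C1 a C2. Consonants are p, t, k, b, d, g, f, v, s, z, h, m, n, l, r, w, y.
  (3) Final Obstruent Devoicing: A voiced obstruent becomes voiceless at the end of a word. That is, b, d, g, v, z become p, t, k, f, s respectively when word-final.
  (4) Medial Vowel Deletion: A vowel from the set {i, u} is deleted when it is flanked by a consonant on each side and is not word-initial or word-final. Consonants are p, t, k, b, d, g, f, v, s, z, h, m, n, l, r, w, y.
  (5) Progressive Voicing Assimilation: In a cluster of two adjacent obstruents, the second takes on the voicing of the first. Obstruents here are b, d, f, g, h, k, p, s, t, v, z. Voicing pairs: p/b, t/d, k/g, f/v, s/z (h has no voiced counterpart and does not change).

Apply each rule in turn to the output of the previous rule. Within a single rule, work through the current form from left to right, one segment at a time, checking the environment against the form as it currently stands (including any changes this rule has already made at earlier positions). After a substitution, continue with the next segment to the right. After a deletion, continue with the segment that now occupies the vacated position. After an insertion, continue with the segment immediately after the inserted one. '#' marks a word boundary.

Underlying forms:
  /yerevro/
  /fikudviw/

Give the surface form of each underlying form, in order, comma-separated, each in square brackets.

/yerevro/:
  (1) Final Vowel Raising: [yerevro] → [yerevru]
  (2) Cluster Epenthesis: no change — [yerevru]
  (3) Final Obstruent Devoicing: no change — [yerevru]
  (4) Medial Vowel Deletion: no change — [yerevru]
  (5) Progressive Voicing Assimilation: no change — [yerevru]
/fikudviw/:
  (1) Final Vowel Raising: no change — [fikudviw]
  (2) Cluster Epenthesis: no change — [fikudviw]
  (3) Final Obstruent Devoicing: no change — [fikudviw]
  (4) Medial Vowel Deletion: [fikudviw] → [fkdvw]
  (5) Progressive Voicing Assimilation: [fkdvw] → [fktfw]

[yerevru], [fktfw]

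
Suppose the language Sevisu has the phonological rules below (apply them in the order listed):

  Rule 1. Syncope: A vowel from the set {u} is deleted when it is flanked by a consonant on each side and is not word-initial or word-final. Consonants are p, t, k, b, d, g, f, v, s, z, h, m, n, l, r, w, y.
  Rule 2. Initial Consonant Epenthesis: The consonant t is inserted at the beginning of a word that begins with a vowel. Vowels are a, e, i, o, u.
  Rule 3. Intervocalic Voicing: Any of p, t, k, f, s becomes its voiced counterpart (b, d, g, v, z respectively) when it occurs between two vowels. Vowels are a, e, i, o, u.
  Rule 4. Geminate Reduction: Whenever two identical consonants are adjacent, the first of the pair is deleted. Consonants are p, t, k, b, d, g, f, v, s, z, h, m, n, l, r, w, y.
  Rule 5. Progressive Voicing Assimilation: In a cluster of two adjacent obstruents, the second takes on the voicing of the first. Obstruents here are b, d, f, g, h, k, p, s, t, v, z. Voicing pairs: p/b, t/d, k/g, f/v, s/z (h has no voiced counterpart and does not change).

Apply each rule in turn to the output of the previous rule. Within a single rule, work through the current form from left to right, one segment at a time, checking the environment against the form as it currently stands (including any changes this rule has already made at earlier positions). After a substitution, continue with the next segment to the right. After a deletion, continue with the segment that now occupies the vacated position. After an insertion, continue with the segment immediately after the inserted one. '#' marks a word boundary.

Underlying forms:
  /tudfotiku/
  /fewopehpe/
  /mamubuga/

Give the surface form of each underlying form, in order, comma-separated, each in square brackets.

/tudfotiku/:
  Rule 1 Syncope: [tudfotiku] → [tdfotiku]
  Rule 2 Initial Consonant Epenthesis: no change — [tdfotiku]
  Rule 3 Intervocalic Voicing: [tdfotiku] → [tdfodigu]
  Rule 4 Geminate Reduction: no change — [tdfodigu]
  Rule 5 Progressive Voicing Assimilation: [tdfodigu] → [ttfodigu]
/fewopehpe/:
  Rule 1 Syncope: no change — [fewopehpe]
  Rule 2 Initial Consonant Epenthesis: no change — [fewopehpe]
  Rule 3 Intervocalic Voicing: [fewopehpe] → [fewobehpe]
  Rule 4 Geminate Reduction: no change — [fewobehpe]
  Rule 5 Progressive Voicing Assimilation: no change — [fewobehpe]
/mamubuga/:
  Rule 1 Syncope: [mamubuga] → [mambga]
  Rule 2 Initial Consonant Epenthesis: no change — [mambga]
  Rule 3 Intervocalic Voicing: no change — [mambga]
  Rule 4 Geminate Reduction: no change — [mambga]
  Rule 5 Progressive Voicing Assimilation: no change — [mambga]

[ttfodigu], [fewobehpe], [mambga]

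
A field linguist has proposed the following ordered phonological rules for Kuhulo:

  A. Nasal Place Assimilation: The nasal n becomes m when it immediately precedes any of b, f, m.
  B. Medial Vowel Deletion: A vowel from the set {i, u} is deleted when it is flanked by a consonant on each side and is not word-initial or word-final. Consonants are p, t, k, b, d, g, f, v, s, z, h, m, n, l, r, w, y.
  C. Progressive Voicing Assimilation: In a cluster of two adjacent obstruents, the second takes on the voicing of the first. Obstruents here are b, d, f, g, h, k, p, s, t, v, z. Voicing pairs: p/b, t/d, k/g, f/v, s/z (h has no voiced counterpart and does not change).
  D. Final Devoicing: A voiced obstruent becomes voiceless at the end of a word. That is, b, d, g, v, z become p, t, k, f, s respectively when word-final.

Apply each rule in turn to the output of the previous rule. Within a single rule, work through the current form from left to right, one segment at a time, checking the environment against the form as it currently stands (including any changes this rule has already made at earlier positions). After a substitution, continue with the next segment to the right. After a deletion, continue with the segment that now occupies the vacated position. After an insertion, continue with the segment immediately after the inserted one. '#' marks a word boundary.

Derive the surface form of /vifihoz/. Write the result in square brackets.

A Nasal Place Assimilation: no change — [vifihoz]
B Medial Vowel Deletion: [vifihoz] → [vfhoz]
C Progressive Voicing Assimilation: [vfhoz] → [vvhoz]
D Final Devoicing: [vvhoz] → [vvhos]

[vvhos]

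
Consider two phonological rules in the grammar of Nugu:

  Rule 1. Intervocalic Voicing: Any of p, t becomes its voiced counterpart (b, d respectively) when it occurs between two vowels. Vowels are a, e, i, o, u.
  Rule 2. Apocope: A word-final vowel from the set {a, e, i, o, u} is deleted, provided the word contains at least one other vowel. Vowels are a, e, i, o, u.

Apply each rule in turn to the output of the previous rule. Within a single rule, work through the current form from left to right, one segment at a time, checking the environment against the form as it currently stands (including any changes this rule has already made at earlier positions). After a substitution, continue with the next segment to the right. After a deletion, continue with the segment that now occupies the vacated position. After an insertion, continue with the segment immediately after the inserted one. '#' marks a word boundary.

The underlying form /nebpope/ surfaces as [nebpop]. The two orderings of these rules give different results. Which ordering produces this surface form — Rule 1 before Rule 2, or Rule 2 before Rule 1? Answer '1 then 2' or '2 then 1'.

2 then 1

Order 1 then 2:
  1 Intervocalic Voicing: [nebpope] → [nebpobe]
  2 Apocope: [nebpobe] → [nebpob]
  result: [nebpob]
Order 2 then 1:
  2 Apocope: [nebpope] → [nebpop]
  1 Intervocalic Voicing: no change — [nebpop]
  result: [nebpop]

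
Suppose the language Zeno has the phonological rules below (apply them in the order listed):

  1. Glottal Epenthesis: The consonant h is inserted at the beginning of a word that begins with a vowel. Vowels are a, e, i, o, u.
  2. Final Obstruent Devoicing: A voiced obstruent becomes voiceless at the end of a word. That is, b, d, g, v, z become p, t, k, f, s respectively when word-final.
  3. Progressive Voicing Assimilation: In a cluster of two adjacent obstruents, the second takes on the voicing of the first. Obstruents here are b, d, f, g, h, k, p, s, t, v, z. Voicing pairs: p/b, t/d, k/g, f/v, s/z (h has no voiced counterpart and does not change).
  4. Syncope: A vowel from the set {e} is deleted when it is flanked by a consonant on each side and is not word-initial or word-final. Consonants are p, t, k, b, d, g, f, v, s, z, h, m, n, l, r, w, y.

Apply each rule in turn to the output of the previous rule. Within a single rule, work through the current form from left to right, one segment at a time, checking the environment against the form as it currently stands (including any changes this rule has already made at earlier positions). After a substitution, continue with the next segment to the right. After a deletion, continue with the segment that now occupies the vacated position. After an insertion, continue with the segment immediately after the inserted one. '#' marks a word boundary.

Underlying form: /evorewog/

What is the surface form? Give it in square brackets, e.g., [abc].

1 Glottal Epenthesis: [evorewog] → [hevorewog]
2 Final Obstruent Devoicing: [hevorewog] → [hevorewok]
3 Progressive Voicing Assimilation: no change — [hevorewok]
4 Syncope: [hevorewok] → [hvorwok]

[hvorwok]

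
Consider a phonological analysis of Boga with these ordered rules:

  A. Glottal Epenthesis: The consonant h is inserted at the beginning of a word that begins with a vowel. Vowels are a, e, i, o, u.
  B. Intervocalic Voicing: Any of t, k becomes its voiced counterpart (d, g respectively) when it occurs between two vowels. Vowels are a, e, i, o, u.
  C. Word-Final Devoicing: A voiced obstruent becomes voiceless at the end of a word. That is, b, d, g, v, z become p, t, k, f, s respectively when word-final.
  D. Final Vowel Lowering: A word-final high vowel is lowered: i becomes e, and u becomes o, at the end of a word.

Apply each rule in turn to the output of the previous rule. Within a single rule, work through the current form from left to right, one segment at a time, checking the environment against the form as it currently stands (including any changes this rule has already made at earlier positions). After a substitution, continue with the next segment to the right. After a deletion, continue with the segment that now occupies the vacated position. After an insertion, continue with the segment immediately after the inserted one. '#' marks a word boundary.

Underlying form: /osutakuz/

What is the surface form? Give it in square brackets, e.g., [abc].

[hosudagus]

A Glottal Epenthesis: [osutakuz] → [hosutakuz]
B Intervocalic Voicing: [hosutakuz] → [hosudaguz]
C Word-Final Devoicing: [hosudaguz] → [hosudagus]
D Final Vowel Lowering: no change — [hosudagus]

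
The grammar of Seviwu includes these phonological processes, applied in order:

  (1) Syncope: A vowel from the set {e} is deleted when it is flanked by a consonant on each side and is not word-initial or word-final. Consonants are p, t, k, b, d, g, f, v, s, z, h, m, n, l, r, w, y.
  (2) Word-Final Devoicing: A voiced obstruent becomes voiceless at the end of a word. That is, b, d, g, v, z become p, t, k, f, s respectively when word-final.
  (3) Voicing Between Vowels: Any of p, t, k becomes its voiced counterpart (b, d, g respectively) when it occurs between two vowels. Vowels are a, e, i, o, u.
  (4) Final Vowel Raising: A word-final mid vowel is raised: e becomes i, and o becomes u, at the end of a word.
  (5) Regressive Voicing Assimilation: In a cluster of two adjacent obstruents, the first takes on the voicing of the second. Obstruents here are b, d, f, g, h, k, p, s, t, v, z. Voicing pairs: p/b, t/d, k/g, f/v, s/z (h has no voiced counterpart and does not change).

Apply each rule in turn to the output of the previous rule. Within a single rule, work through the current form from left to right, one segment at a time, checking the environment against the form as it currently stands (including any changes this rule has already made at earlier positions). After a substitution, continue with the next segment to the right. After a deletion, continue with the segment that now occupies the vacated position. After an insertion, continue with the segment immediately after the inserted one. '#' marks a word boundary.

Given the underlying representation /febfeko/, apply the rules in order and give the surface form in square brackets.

(1) Syncope: [febfeko] → [fbfko]
(2) Word-Final Devoicing: no change — [fbfko]
(3) Voicing Between Vowels: no change — [fbfko]
(4) Final Vowel Raising: [fbfko] → [fbfku]
(5) Regressive Voicing Assimilation: [fbfku] → [vpfku]

[vpfku]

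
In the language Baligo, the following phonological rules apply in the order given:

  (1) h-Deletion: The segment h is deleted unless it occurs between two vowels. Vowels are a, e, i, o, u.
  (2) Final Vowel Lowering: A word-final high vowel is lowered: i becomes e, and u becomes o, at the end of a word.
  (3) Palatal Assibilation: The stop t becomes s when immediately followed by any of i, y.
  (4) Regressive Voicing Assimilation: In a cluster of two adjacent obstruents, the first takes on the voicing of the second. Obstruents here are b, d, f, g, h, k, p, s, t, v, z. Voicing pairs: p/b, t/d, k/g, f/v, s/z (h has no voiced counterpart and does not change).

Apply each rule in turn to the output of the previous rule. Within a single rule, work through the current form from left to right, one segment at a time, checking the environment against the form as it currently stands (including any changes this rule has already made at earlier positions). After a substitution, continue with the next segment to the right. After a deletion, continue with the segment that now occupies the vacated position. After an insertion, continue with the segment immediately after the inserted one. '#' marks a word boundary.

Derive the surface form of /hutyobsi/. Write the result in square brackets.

(1) h-Deletion: [hutyobsi] → [utyobsi]
(2) Final Vowel Lowering: [utyobsi] → [utyobse]
(3) Palatal Assibilation: [utyobse] → [usyobse]
(4) Regressive Voicing Assimilation: [usyobse] → [usyopse]

[usyopse]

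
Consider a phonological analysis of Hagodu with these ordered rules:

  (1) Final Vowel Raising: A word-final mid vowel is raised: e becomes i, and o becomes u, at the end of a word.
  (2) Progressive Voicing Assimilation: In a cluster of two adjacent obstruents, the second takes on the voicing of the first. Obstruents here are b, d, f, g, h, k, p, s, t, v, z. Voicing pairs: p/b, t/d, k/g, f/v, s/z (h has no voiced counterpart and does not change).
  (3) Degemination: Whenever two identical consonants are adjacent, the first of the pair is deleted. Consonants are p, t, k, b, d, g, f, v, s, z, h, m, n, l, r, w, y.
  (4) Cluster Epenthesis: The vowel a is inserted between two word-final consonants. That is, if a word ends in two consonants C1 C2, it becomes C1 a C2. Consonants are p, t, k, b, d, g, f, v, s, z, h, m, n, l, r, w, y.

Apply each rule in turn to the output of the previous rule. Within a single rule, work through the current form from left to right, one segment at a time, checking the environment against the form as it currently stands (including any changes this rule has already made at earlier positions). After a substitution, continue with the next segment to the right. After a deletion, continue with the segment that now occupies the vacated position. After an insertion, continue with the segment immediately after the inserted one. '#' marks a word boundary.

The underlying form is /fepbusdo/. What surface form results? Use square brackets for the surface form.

[fepustu]

(1) Final Vowel Raising: [fepbusdo] → [fepbusdu]
(2) Progressive Voicing Assimilation: [fepbusdu] → [feppustu]
(3) Degemination: [feppustu] → [fepustu]
(4) Cluster Epenthesis: no change — [fepustu]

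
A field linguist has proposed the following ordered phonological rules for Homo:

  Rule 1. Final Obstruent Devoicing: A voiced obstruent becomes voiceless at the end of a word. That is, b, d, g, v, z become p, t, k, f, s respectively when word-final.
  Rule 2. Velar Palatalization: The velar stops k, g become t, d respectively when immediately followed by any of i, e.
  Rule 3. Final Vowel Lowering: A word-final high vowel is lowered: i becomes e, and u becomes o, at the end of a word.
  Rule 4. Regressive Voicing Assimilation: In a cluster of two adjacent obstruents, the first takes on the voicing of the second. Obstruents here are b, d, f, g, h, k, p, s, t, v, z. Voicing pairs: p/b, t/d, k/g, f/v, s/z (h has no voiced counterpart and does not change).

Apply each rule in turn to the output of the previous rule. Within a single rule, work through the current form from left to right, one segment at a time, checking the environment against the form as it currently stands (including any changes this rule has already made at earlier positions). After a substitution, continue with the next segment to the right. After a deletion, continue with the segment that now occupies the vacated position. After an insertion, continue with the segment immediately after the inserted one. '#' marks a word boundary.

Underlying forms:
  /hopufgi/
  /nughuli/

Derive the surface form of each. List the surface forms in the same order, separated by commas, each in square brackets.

/hopufgi/:
  Rule 1 Final Obstruent Devoicing: no change — [hopufgi]
  Rule 2 Velar Palatalization: [hopufgi] → [hopufdi]
  Rule 3 Final Vowel Lowering: [hopufdi] → [hopufde]
  Rule 4 Regressive Voicing Assimilation: [hopufde] → [hopuvde]
/nughuli/:
  Rule 1 Final Obstruent Devoicing: no change — [nughuli]
  Rule 2 Velar Palatalization: no change — [nughuli]
  Rule 3 Final Vowel Lowering: [nughuli] → [nughule]
  Rule 4 Regressive Voicing Assimilation: [nughule] → [nukhule]

[hopuvde], [nukhule]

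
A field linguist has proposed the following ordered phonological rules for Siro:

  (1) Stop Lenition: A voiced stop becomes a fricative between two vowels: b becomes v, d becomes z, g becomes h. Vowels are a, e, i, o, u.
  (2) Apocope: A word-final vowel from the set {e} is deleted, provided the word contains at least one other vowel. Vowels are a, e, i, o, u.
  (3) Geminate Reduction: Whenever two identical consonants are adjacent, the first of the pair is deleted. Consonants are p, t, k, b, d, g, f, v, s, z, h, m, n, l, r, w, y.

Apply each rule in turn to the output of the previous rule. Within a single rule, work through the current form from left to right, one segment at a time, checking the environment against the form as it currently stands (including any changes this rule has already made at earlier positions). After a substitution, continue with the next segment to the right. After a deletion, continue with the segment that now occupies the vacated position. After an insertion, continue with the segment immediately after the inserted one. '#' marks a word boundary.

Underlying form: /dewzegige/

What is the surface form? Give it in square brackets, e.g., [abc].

(1) Stop Lenition: [dewzegige] → [dewzehihe]
(2) Apocope: [dewzehihe] → [dewzehih]
(3) Geminate Reduction: no change — [dewzehih]

[dewzehih]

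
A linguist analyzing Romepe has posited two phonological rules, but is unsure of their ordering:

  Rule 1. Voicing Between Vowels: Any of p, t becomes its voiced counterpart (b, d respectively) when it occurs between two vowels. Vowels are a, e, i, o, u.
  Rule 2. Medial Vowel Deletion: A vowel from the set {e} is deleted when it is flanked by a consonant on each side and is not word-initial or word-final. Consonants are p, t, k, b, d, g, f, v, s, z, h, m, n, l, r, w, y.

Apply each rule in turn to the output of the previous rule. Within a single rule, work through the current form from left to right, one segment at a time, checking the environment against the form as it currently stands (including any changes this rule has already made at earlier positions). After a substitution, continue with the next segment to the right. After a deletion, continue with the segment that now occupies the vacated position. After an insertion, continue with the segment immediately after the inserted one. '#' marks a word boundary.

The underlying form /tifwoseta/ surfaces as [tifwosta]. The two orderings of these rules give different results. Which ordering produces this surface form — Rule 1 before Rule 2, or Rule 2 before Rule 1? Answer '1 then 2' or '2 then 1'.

2 then 1

Order 1 then 2:
  1 Voicing Between Vowels: [tifwoseta] → [tifwoseda]
  2 Medial Vowel Deletion: [tifwoseda] → [tifwosda]
  result: [tifwosda]
Order 2 then 1:
  2 Medial Vowel Deletion: [tifwoseta] → [tifwosta]
  1 Voicing Between Vowels: no change — [tifwosta]
  result: [tifwosta]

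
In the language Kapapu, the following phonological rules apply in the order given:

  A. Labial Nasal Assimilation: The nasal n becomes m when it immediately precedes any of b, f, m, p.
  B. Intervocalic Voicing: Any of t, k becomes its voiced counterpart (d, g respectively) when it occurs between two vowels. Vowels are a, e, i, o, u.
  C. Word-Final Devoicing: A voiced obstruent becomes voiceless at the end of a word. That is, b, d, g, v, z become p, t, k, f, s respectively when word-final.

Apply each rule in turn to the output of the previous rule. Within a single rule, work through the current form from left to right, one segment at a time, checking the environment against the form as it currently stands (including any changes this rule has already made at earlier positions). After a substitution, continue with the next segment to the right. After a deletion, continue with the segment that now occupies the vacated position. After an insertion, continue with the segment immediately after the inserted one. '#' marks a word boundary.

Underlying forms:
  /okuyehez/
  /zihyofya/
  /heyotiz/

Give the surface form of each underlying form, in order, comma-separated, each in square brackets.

[oguyehes], [zihyofya], [heyodis]

/okuyehez/:
  A Labial Nasal Assimilation: no change — [okuyehez]
  B Intervocalic Voicing: [okuyehez] → [oguyehez]
  C Word-Final Devoicing: [oguyehez] → [oguyehes]
/zihyofya/:
  A Labial Nasal Assimilation: no change — [zihyofya]
  B Intervocalic Voicing: no change — [zihyofya]
  C Word-Final Devoicing: no change — [zihyofya]
/heyotiz/:
  A Labial Nasal Assimilation: no change — [heyotiz]
  B Intervocalic Voicing: [heyotiz] → [heyodiz]
  C Word-Final Devoicing: [heyodiz] → [heyodis]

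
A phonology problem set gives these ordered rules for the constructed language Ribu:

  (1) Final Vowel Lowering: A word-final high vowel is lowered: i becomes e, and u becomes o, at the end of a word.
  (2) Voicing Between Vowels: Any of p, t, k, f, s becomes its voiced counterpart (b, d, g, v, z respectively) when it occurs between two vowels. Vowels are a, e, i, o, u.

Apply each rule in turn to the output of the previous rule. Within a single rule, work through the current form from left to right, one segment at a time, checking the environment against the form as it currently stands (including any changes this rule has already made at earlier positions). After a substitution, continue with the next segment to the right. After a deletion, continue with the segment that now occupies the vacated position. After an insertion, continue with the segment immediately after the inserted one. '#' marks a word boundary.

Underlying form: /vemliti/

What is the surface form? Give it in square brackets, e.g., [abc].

[vemlide]

(1) Final Vowel Lowering: [vemliti] → [vemlite]
(2) Voicing Between Vowels: [vemlite] → [vemlide]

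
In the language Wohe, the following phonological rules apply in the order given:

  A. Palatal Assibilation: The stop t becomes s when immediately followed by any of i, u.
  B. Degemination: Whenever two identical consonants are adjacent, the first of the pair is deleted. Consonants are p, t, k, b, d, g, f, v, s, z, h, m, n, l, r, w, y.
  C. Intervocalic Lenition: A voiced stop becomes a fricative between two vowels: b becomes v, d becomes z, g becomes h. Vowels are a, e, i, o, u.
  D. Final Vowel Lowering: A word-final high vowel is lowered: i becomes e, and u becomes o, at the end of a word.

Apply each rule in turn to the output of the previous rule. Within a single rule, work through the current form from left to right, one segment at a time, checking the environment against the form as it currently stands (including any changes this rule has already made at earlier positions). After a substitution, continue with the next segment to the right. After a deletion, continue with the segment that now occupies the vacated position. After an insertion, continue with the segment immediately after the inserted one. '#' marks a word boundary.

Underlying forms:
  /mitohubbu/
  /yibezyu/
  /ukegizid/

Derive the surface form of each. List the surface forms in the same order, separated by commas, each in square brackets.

/mitohubbu/:
  A Palatal Assibilation: no change — [mitohubbu]
  B Degemination: [mitohubbu] → [mitohubu]
  C Intervocalic Lenition: [mitohubu] → [mitohuvu]
  D Final Vowel Lowering: [mitohuvu] → [mitohuvo]
/yibezyu/:
  A Palatal Assibilation: no change — [yibezyu]
  B Degemination: no change — [yibezyu]
  C Intervocalic Lenition: [yibezyu] → [yivezyu]
  D Final Vowel Lowering: [yivezyu] → [yivezyo]
/ukegizid/:
  A Palatal Assibilation: no change — [ukegizid]
  B Degemination: no change — [ukegizid]
  C Intervocalic Lenition: [ukegizid] → [ukehizid]
  D Final Vowel Lowering: no change — [ukehizid]

[mitohuvo], [yivezyo], [ukehizid]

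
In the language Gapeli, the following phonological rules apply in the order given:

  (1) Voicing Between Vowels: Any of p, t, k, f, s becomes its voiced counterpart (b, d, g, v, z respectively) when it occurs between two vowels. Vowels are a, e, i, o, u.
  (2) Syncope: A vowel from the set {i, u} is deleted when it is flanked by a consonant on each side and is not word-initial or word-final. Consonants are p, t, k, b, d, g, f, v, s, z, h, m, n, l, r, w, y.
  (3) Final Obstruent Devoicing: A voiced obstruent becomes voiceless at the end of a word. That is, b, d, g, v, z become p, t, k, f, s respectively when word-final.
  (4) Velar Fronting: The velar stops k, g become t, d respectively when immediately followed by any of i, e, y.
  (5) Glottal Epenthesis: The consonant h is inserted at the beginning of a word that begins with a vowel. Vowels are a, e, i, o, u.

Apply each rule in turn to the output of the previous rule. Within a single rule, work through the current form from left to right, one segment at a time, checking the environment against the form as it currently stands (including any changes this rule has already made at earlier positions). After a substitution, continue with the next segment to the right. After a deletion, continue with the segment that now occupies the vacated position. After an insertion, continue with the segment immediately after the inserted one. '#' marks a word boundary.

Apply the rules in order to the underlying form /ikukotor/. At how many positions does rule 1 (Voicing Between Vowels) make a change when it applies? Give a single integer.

3

(1) Voicing Between Vowels: [ikukotor] → [igugodor]
(2) Syncope: [igugodor] → [iggodor]
(3) Final Obstruent Devoicing: no change — [iggodor]
(4) Velar Fronting: no change — [iggodor]
(5) Glottal Epenthesis: [iggodor] → [higgodor]
Rule 1 changed 3 position(s).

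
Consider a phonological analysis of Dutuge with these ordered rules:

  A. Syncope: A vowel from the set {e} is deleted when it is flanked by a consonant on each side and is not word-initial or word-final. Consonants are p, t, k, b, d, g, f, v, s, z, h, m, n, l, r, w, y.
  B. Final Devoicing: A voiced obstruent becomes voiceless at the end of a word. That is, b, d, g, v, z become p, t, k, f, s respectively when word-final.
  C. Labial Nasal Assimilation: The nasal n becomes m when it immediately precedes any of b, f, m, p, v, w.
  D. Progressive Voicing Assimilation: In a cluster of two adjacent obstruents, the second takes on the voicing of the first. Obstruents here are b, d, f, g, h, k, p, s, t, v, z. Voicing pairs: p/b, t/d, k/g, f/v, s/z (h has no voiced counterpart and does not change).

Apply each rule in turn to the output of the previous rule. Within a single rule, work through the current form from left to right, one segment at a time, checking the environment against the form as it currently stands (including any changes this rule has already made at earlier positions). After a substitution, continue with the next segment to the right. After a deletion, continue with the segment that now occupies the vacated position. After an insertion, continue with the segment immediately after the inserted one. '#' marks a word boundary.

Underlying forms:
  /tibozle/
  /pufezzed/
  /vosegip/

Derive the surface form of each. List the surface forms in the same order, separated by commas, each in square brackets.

[tibozle], [pufsst], [voskip]

/tibozle/:
  A Syncope: no change — [tibozle]
  B Final Devoicing: no change — [tibozle]
  C Labial Nasal Assimilation: no change — [tibozle]
  D Progressive Voicing Assimilation: no change — [tibozle]
/pufezzed/:
  A Syncope: [pufezzed] → [pufzzd]
  B Final Devoicing: [pufzzd] → [pufzzt]
  C Labial Nasal Assimilation: no change — [pufzzt]
  D Progressive Voicing Assimilation: [pufzzt] → [pufsst]
/vosegip/:
  A Syncope: [vosegip] → [vosgip]
  B Final Devoicing: no change — [vosgip]
  C Labial Nasal Assimilation: no change — [vosgip]
  D Progressive Voicing Assimilation: [vosgip] → [voskip]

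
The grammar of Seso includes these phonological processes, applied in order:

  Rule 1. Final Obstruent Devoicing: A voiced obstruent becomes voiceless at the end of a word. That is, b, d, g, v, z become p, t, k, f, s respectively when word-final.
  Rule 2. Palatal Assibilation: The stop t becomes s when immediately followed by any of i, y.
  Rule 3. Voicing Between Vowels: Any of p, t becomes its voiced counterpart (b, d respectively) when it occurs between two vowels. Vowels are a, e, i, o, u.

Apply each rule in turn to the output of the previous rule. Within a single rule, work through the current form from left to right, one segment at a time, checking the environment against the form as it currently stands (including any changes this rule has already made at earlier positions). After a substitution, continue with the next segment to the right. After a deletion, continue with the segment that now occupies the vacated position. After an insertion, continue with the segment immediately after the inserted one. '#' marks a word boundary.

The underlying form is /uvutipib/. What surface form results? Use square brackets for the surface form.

Rule 1 Final Obstruent Devoicing: [uvutipib] → [uvutipip]
Rule 2 Palatal Assibilation: [uvutipip] → [uvusipip]
Rule 3 Voicing Between Vowels: [uvusipip] → [uvusibip]

[uvusibip]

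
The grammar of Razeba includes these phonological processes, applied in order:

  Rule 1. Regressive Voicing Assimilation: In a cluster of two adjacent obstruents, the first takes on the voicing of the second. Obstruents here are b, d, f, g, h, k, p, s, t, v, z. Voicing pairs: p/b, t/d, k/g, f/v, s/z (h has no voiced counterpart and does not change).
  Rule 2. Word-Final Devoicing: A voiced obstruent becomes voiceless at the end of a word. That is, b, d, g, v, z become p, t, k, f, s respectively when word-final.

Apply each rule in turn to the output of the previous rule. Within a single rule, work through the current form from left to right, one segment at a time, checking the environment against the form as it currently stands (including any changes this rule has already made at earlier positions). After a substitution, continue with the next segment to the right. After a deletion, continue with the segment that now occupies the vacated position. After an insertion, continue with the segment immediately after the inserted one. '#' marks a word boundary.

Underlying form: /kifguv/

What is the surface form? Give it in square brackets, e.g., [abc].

Rule 1 Regressive Voicing Assimilation: [kifguv] → [kivguv]
Rule 2 Word-Final Devoicing: [kivguv] → [kivguf]

[kivguf]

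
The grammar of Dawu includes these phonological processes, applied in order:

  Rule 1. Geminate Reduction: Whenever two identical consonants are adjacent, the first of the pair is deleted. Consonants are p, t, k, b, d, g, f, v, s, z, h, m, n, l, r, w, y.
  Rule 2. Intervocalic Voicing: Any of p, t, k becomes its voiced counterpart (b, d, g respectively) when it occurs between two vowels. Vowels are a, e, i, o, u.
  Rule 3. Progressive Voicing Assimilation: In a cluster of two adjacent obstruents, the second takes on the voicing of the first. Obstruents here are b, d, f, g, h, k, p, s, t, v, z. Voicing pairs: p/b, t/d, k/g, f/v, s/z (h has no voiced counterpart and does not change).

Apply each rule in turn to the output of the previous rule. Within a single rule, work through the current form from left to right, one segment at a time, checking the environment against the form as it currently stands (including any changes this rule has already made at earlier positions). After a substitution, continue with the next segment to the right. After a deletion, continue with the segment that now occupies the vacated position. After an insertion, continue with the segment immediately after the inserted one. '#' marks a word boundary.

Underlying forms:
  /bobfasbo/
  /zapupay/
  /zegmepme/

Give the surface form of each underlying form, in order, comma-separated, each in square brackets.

[bobvaspo], [zabubay], [zegmepme]

/bobfasbo/:
  Rule 1 Geminate Reduction: no change — [bobfasbo]
  Rule 2 Intervocalic Voicing: no change — [bobfasbo]
  Rule 3 Progressive Voicing Assimilation: [bobfasbo] → [bobvaspo]
/zapupay/:
  Rule 1 Geminate Reduction: no change — [zapupay]
  Rule 2 Intervocalic Voicing: [zapupay] → [zabubay]
  Rule 3 Progressive Voicing Assimilation: no change — [zabubay]
/zegmepme/:
  Rule 1 Geminate Reduction: no change — [zegmepme]
  Rule 2 Intervocalic Voicing: no change — [zegmepme]
  Rule 3 Progressive Voicing Assimilation: no change — [zegmepme]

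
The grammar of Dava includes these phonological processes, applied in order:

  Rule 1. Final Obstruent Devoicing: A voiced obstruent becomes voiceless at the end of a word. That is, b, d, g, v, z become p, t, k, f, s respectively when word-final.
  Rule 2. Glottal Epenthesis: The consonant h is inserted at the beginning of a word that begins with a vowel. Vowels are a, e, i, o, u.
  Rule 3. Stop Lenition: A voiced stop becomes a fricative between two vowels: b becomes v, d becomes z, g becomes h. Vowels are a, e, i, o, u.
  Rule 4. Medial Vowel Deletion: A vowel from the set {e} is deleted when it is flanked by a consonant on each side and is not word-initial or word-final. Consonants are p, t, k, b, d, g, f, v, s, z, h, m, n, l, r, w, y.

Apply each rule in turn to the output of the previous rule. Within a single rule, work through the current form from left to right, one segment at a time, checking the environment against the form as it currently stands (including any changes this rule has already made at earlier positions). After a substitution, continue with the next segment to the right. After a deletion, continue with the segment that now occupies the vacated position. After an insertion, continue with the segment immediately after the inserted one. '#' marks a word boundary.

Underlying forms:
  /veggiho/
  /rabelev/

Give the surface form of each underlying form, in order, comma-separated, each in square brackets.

[vggiho], [ravlf]

/veggiho/:
  Rule 1 Final Obstruent Devoicing: no change — [veggiho]
  Rule 2 Glottal Epenthesis: no change — [veggiho]
  Rule 3 Stop Lenition: no change — [veggiho]
  Rule 4 Medial Vowel Deletion: [veggiho] → [vggiho]
/rabelev/:
  Rule 1 Final Obstruent Devoicing: [rabelev] → [rabelef]
  Rule 2 Glottal Epenthesis: no change — [rabelef]
  Rule 3 Stop Lenition: [rabelef] → [ravelef]
  Rule 4 Medial Vowel Deletion: [ravelef] → [ravlf]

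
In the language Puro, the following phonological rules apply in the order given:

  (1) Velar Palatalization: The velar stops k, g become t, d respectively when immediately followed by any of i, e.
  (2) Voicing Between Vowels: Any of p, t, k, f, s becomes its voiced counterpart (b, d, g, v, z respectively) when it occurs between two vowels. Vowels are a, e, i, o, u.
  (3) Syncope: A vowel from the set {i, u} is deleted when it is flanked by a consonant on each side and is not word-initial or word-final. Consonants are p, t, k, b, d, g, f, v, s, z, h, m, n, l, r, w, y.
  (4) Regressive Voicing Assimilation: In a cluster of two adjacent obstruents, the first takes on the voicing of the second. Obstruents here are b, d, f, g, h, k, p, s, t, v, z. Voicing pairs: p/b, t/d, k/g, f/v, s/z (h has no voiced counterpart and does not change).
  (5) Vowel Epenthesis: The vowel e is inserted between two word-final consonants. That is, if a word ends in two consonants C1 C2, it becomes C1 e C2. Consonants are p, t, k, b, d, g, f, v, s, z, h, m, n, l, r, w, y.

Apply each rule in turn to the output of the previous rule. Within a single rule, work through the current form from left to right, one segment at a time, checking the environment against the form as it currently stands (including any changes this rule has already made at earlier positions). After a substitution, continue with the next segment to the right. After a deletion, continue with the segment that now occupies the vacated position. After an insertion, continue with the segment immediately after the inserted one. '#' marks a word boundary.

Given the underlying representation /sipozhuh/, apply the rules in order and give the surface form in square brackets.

[zbosheh]

(1) Velar Palatalization: no change — [sipozhuh]
(2) Voicing Between Vowels: [sipozhuh] → [sibozhuh]
(3) Syncope: [sibozhuh] → [sbozhh]
(4) Regressive Voicing Assimilation: [sbozhh] → [zboshh]
(5) Vowel Epenthesis: [zboshh] → [zbosheh]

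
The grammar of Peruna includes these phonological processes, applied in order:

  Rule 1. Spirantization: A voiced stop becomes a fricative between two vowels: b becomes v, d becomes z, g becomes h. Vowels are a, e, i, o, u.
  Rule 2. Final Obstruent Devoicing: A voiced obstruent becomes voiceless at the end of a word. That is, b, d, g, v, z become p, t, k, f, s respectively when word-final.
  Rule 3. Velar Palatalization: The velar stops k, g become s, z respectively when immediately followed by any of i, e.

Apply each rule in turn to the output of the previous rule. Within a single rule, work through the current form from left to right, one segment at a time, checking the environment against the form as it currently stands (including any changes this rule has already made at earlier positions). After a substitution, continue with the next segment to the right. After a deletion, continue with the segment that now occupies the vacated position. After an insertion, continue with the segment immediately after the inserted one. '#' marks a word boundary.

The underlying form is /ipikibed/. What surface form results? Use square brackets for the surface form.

Rule 1 Spirantization: [ipikibed] → [ipikived]
Rule 2 Final Obstruent Devoicing: [ipikived] → [ipikivet]
Rule 3 Velar Palatalization: [ipikivet] → [ipisivet]

[ipisivet]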